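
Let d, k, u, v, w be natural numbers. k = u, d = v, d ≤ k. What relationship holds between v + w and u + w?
v + w ≤ u + w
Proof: From d = v and d ≤ k, v ≤ k. k = u, so v ≤ u. Then v + w ≤ u + w.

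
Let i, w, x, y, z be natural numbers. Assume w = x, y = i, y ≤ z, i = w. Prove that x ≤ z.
Since y = i and i = w, y = w. w = x, so y = x. y ≤ z, so x ≤ z.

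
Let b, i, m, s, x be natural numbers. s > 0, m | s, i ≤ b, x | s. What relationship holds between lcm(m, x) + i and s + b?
lcm(m, x) + i ≤ s + b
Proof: m | s and x | s, therefore lcm(m, x) | s. Since s > 0, lcm(m, x) ≤ s. Since i ≤ b, lcm(m, x) + i ≤ s + b.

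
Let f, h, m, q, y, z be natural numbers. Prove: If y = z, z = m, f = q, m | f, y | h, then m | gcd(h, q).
Because y = z and z = m, y = m. y | h, so m | h. f = q and m | f, hence m | q. Since m | h, m | gcd(h, q).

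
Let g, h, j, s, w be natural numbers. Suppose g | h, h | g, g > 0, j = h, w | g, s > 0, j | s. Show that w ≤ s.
g | h and h | g, thus g = h. w | g and g > 0, thus w ≤ g. Since g = h, w ≤ h. Because j = h and j | s, h | s. Since s > 0, h ≤ s. w ≤ h, so w ≤ s.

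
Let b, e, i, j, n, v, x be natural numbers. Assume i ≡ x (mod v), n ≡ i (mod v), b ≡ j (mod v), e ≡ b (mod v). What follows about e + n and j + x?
e + n ≡ j + x (mod v)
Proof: From e ≡ b (mod v) and b ≡ j (mod v), e ≡ j (mod v). n ≡ i (mod v) and i ≡ x (mod v), so n ≡ x (mod v). Since e ≡ j (mod v), by adding congruences, e + n ≡ j + x (mod v).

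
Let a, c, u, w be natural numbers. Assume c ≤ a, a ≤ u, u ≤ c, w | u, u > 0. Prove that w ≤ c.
c ≤ a and a ≤ u, thus c ≤ u. Since u ≤ c, u = c. Because w | u and u > 0, w ≤ u. u = c, so w ≤ c.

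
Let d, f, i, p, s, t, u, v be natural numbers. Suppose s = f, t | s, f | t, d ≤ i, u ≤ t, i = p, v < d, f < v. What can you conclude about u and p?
u < p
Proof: s = f and t | s, thus t | f. Since f | t, t = f. u ≤ t, so u ≤ f. v < d and d ≤ i, hence v < i. Since f < v, f < i. Since i = p, f < p. Since u ≤ f, u < p.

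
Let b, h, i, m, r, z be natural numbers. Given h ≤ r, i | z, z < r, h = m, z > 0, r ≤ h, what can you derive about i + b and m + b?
i + b < m + b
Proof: r ≤ h and h ≤ r, hence r = h. h = m, so r = m. i | z and z > 0, therefore i ≤ z. z < r, so i < r. Since r = m, i < m. Then i + b < m + b.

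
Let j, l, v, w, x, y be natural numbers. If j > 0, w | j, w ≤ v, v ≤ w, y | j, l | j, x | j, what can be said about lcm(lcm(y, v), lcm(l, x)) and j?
lcm(lcm(y, v), lcm(l, x)) ≤ j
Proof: w ≤ v and v ≤ w, hence w = v. Since w | j, v | j. y | j, so lcm(y, v) | j. Because l | j and x | j, lcm(l, x) | j. Since lcm(y, v) | j, lcm(lcm(y, v), lcm(l, x)) | j. j > 0, so lcm(lcm(y, v), lcm(l, x)) ≤ j.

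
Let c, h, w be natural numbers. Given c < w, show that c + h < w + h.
c < w. By adding to both sides, c + h < w + h.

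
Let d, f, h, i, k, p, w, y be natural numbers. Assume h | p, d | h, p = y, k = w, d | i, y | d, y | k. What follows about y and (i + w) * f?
y | (i + w) * f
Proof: d | h and h | p, therefore d | p. p = y, so d | y. Since y | d, d = y. Since d | i, y | i. k = w and y | k, therefore y | w. Since y | i, y | i + w. Then y | (i + w) * f.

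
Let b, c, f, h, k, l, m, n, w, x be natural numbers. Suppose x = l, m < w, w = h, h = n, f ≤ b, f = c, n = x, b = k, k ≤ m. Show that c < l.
b = k and f ≤ b, hence f ≤ k. f = c, so c ≤ k. Because w = h and h = n, w = n. n = x, so w = x. Since x = l, w = l. Because k ≤ m and m < w, k < w. w = l, so k < l. c ≤ k, so c < l.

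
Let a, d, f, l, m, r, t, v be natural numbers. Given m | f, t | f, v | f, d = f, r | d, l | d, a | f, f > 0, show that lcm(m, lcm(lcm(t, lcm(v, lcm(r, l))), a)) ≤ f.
From r | d and l | d, lcm(r, l) | d. d = f, so lcm(r, l) | f. v | f, so lcm(v, lcm(r, l)) | f. Since t | f, lcm(t, lcm(v, lcm(r, l))) | f. Since a | f, lcm(lcm(t, lcm(v, lcm(r, l))), a) | f. Since m | f, lcm(m, lcm(lcm(t, lcm(v, lcm(r, l))), a)) | f. f > 0, so lcm(m, lcm(lcm(t, lcm(v, lcm(r, l))), a)) ≤ f.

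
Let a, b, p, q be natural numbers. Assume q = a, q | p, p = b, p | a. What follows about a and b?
a = b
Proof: q = a and q | p, hence a | p. Since p | a, a = p. p = b, so a = b.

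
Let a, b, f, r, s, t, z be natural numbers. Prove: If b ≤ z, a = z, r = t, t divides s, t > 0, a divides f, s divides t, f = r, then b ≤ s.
From t divides s and s divides t, t = s. Since f = r and r = t, f = t. a divides f, so a divides t. a = z, so z divides t. Since t > 0, z ≤ t. Since b ≤ z, b ≤ t. t = s, so b ≤ s.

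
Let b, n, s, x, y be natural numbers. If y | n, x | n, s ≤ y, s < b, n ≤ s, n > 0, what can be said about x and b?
x < b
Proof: y | n and n > 0, so y ≤ n. s ≤ y, so s ≤ n. n ≤ s, so n = s. Because x | n and n > 0, x ≤ n. n = s, so x ≤ s. s < b, so x < b.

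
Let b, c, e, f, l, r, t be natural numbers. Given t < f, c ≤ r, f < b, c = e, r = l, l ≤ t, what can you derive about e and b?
e < b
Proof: r = l and c ≤ r, therefore c ≤ l. Because c = e, e ≤ l. From l ≤ t and t < f, l < f. f < b, so l < b. Since e ≤ l, e < b.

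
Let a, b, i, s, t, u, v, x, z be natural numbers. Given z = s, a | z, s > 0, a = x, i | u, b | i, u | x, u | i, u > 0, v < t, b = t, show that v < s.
i | u and u | i, so i = u. b | i, so b | u. b = t, so t | u. u > 0, so t ≤ u. Since v < t, v < u. z = s and a | z, therefore a | s. Because a = x, x | s. Since u | x, u | s. s > 0, so u ≤ s. Since v < u, v < s.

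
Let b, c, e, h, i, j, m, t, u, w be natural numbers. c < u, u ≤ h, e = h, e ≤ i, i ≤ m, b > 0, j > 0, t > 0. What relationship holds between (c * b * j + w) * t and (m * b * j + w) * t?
(c * b * j + w) * t < (m * b * j + w) * t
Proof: e = h and e ≤ i, so h ≤ i. u ≤ h, so u ≤ i. Since c < u, c < i. From i ≤ m, c < m. Since b > 0, by multiplying by a positive, c * b < m * b. Because j > 0, by multiplying by a positive, c * b * j < m * b * j. Then c * b * j + w < m * b * j + w. Using t > 0 and multiplying by a positive, (c * b * j + w) * t < (m * b * j + w) * t.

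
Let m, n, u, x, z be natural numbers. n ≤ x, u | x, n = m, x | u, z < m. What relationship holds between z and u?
z < u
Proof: x | u and u | x, hence x = u. n ≤ x, so n ≤ u. n = m, so m ≤ u. Since z < m, z < u.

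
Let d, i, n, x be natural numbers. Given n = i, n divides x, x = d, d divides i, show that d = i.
n = i and n divides x, hence i divides x. Since x = d, i divides d. Since d divides i, d = i.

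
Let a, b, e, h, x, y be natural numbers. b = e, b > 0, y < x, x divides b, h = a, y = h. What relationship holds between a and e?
a < e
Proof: y = h and h = a, thus y = a. From x divides b and b > 0, x ≤ b. Since b = e, x ≤ e. y < x, so y < e. Since y = a, a < e.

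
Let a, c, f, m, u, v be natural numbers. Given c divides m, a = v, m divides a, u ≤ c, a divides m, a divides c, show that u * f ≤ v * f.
m divides a and a divides m, so m = a. c divides m, so c divides a. Since a divides c, c = a. a = v, so c = v. From u ≤ c, u ≤ v. By multiplying by a non-negative, u * f ≤ v * f.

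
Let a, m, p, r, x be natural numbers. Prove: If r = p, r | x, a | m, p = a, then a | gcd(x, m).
Since r = p and p = a, r = a. From r | x, a | x. a | m, so a | gcd(x, m).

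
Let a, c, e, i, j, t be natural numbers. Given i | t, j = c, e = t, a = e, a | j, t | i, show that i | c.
t | i and i | t, thus t = i. Because e = t, e = i. a = e and a | j, therefore e | j. Because j = c, e | c. e = i, so i | c.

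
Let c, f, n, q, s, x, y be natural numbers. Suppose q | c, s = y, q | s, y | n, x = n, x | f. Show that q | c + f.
Because s = y and q | s, q | y. y | n, so q | n. x = n and x | f, hence n | f. q | n, so q | f. Since q | c, q | c + f.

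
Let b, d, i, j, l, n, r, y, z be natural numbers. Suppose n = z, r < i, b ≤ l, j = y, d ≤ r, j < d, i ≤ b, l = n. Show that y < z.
Since l = n and n = z, l = z. j = y and j < d, therefore y < d. r < i and i ≤ b, hence r < b. Since b ≤ l, r < l. Since d ≤ r, d < l. Since y < d, y < l. Since l = z, y < z.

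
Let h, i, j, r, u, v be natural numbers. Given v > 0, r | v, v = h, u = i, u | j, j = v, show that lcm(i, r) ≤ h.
u = i and u | j, thus i | j. j = v, so i | v. r | v, so lcm(i, r) | v. v > 0, so lcm(i, r) ≤ v. Since v = h, lcm(i, r) ≤ h.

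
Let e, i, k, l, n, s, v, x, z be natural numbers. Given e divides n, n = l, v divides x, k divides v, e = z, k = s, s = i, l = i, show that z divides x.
n = l and e divides n, thus e divides l. l = i, so e divides i. e = z, so z divides i. k divides v and v divides x, hence k divides x. Since k = s, s divides x. Since s = i, i divides x. z divides i, so z divides x.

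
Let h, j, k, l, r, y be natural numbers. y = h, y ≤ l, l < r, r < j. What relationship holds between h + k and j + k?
h + k < j + k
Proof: y ≤ l and l < r, thus y < r. Because r < j, y < j. Because y = h, h < j. Then h + k < j + k.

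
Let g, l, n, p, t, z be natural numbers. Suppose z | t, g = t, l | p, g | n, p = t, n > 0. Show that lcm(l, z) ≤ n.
p = t and l | p, therefore l | t. Because z | t, lcm(l, z) | t. Because g = t and g | n, t | n. Since lcm(l, z) | t, lcm(l, z) | n. Since n > 0, lcm(l, z) ≤ n.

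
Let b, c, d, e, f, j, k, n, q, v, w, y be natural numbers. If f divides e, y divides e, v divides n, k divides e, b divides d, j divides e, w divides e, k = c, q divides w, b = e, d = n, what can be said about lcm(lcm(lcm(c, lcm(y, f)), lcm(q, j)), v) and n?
lcm(lcm(lcm(c, lcm(y, f)), lcm(q, j)), v) divides n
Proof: Because k = c and k divides e, c divides e. y divides e and f divides e, thus lcm(y, f) divides e. Since c divides e, lcm(c, lcm(y, f)) divides e. From q divides w and w divides e, q divides e. j divides e, so lcm(q, j) divides e. lcm(c, lcm(y, f)) divides e, so lcm(lcm(c, lcm(y, f)), lcm(q, j)) divides e. d = n and b divides d, so b divides n. b = e, so e divides n. Since lcm(lcm(c, lcm(y, f)), lcm(q, j)) divides e, lcm(lcm(c, lcm(y, f)), lcm(q, j)) divides n. Since v divides n, lcm(lcm(lcm(c, lcm(y, f)), lcm(q, j)), v) divides n.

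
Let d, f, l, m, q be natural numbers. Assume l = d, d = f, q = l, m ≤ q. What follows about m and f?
m ≤ f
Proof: q = l and l = d, thus q = d. Because d = f, q = f. From m ≤ q, m ≤ f.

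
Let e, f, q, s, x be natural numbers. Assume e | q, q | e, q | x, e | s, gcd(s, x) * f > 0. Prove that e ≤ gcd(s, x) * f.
From q | e and e | q, q = e. q | x, so e | x. e | s, so e | gcd(s, x). Then e | gcd(s, x) * f. Since gcd(s, x) * f > 0, e ≤ gcd(s, x) * f.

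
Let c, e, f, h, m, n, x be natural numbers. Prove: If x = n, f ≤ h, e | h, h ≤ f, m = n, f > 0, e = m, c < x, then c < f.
x = n and c < x, hence c < n. h ≤ f and f ≤ h, thus h = f. e = m and e | h, therefore m | h. h = f, so m | f. Since m = n, n | f. Since f > 0, n ≤ f. Since c < n, c < f.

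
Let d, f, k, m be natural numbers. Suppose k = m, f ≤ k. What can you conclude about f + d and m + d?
f + d ≤ m + d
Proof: Because k = m and f ≤ k, f ≤ m. Then f + d ≤ m + d.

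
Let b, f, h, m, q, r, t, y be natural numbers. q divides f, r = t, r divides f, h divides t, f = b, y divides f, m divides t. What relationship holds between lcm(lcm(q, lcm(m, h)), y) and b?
lcm(lcm(q, lcm(m, h)), y) divides b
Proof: Because m divides t and h divides t, lcm(m, h) divides t. Because r = t and r divides f, t divides f. lcm(m, h) divides t, so lcm(m, h) divides f. q divides f, so lcm(q, lcm(m, h)) divides f. Since y divides f, lcm(lcm(q, lcm(m, h)), y) divides f. Since f = b, lcm(lcm(q, lcm(m, h)), y) divides b.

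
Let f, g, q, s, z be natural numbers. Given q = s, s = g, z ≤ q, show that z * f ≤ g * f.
Since q = s and s = g, q = g. Since z ≤ q, z ≤ g. Then z * f ≤ g * f.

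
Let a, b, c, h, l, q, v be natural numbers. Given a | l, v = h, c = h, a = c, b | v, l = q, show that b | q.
From v = h and b | v, b | h. a = c and a | l, therefore c | l. l = q, so c | q. Since c = h, h | q. b | h, so b | q.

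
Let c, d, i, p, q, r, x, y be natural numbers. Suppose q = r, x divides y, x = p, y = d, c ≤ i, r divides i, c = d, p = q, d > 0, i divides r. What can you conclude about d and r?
d = r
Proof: i divides r and r divides i, hence i = r. Since c ≤ i, c ≤ r. Since c = d, d ≤ r. Since x = p and p = q, x = q. y = d and x divides y, therefore x divides d. x = q, so q divides d. Since q = r, r divides d. Since d > 0, r ≤ d. d ≤ r, so d = r.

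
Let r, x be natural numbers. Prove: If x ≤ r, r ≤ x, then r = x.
Since x ≤ r and r ≤ x, x = r. Then r = x.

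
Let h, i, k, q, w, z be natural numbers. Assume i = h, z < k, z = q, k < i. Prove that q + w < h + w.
Because z = q and z < k, q < k. k < i, so q < i. Since i = h, q < h. Then q + w < h + w.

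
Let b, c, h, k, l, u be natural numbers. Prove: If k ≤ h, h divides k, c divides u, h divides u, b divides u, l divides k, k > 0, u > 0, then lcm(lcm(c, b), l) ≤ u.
From c divides u and b divides u, lcm(c, b) divides u. From h divides k and k > 0, h ≤ k. k ≤ h, so h = k. h divides u, so k divides u. From l divides k, l divides u. Since lcm(c, b) divides u, lcm(lcm(c, b), l) divides u. u > 0, so lcm(lcm(c, b), l) ≤ u.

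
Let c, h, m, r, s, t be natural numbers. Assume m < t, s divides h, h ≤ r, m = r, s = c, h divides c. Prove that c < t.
Because s = c and s divides h, c divides h. h divides c, so h = c. m = r and m < t, hence r < t. Because h ≤ r, h < t. h = c, so c < t.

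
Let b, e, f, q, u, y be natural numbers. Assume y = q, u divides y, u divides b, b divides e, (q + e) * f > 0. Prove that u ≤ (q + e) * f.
y = q and u divides y, therefore u divides q. u divides b and b divides e, so u divides e. Since u divides q, u divides q + e. Then u divides (q + e) * f. (q + e) * f > 0, so u ≤ (q + e) * f.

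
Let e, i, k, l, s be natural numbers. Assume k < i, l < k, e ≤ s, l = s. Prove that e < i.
Because l = s and l < k, s < k. Because e ≤ s, e < k. Since k < i, e < i.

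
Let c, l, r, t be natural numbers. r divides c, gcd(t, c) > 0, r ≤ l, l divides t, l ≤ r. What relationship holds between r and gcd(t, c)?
r ≤ gcd(t, c)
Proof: l ≤ r and r ≤ l, hence l = r. l divides t, so r divides t. Since r divides c, r divides gcd(t, c). Since gcd(t, c) > 0, r ≤ gcd(t, c).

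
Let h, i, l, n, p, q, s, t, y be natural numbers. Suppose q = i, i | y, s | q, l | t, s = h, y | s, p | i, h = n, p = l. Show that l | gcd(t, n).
Because s = h and h = n, s = n. i | y and y | s, thus i | s. Because q = i and s | q, s | i. Since i | s, i = s. Because p = l and p | i, l | i. Since i = s, l | s. Since s = n, l | n. l | t, so l | gcd(t, n).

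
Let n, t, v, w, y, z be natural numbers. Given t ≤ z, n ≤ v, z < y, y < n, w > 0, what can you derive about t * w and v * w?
t * w < v * w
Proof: From z < y and y < n, z < n. From t ≤ z, t < n. Since n ≤ v, t < v. Using w > 0, by multiplying by a positive, t * w < v * w.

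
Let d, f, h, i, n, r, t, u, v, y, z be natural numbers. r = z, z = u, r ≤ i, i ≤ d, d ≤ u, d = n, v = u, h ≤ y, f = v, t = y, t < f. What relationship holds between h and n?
h < n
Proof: Since r = z and z = u, r = u. r ≤ i and i ≤ d, hence r ≤ d. Since r = u, u ≤ d. Since d ≤ u, u = d. Since d = n, u = n. t = y and t < f, therefore y < f. f = v, so y < v. h ≤ y, so h < v. Since v = u, h < u. u = n, so h < n.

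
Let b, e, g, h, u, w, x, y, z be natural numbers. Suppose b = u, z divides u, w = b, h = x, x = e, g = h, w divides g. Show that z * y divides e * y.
From w = b and b = u, w = u. g = h and w divides g, therefore w divides h. Since w = u, u divides h. Since z divides u, z divides h. h = x, so z divides x. Since x = e, z divides e. Then z * y divides e * y.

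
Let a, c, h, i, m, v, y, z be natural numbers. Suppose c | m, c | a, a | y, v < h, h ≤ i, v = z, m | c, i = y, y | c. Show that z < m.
c | a and a | y, therefore c | y. y | c, so y = c. c | m and m | c, so c = m. Since y = c, y = m. From i = y and h ≤ i, h ≤ y. From v < h, v < y. v = z, so z < y. Since y = m, z < m.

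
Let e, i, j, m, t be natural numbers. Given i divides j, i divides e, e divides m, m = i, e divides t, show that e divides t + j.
m = i and e divides m, hence e divides i. i divides e, so i = e. i divides j, so e divides j. From e divides t, e divides t + j.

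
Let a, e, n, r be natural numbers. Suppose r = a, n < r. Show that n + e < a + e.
Since r = a and n < r, n < a. Then n + e < a + e.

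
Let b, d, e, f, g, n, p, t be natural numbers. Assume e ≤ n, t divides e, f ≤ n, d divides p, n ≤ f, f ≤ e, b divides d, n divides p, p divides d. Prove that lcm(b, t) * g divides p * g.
Since d divides p and p divides d, d = p. b divides d, so b divides p. Since f ≤ n and n ≤ f, f = n. Since f ≤ e, n ≤ e. Since e ≤ n, n = e. n divides p, so e divides p. t divides e, so t divides p. From b divides p, lcm(b, t) divides p. Then lcm(b, t) * g divides p * g.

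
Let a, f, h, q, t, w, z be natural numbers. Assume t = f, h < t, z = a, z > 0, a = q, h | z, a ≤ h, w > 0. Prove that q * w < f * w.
h | z and z > 0, hence h ≤ z. Because z = a, h ≤ a. Since a ≤ h, h = a. a = q, so h = q. Since t = f and h < t, h < f. Since h = q, q < f. Since w > 0, q * w < f * w.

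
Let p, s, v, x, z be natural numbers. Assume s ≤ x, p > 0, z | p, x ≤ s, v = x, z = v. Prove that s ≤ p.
z = v and v = x, so z = x. From x ≤ s and s ≤ x, x = s. Since z = x, z = s. z | p and p > 0, so z ≤ p. z = s, so s ≤ p.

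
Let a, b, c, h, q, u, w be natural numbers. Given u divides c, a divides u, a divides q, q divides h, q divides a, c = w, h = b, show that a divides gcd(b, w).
q divides a and a divides q, hence q = a. q divides h, so a divides h. Since h = b, a divides b. c = w and u divides c, hence u divides w. Because a divides u, a divides w. From a divides b, a divides gcd(b, w).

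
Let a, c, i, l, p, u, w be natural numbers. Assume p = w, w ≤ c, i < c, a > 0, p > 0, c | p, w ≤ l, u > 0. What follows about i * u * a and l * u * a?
i * u * a < l * u * a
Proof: c | p and p > 0, hence c ≤ p. p = w, so c ≤ w. w ≤ c, so w = c. Since w ≤ l, c ≤ l. i < c, so i < l. u > 0, so i * u < l * u. a > 0, so i * u * a < l * u * a.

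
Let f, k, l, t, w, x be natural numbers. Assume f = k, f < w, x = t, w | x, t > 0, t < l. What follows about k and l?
k < l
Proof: From x = t and w | x, w | t. t > 0, so w ≤ t. Since f < w, f < t. t < l, so f < l. Since f = k, k < l.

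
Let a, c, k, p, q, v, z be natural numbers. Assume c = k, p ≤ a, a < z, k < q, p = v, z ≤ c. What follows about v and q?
v < q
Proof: p ≤ a and a < z, thus p < z. From c = k and z ≤ c, z ≤ k. Since p < z, p < k. Since p = v, v < k. k < q, so v < q.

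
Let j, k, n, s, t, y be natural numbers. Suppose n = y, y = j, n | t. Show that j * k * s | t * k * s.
Because n = y and y = j, n = j. n | t, so j | t. Then j * k | t * k. Then j * k * s | t * k * s.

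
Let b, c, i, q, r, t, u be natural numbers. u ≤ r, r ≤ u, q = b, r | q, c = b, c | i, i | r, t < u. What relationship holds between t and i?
t < i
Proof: u ≤ r and r ≤ u, thus u = r. q = b and r | q, thus r | b. Since c = b and c | i, b | i. r | b, so r | i. Since i | r, r = i. Since u = r, u = i. Since t < u, t < i.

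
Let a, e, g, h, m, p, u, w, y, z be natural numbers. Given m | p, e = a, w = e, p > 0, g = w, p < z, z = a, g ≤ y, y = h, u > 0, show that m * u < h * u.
m | p and p > 0, hence m ≤ p. p < z, so m < z. z = a, so m < a. From w = e and e = a, w = a. g = w and g ≤ y, hence w ≤ y. Since w = a, a ≤ y. y = h, so a ≤ h. Because m < a, m < h. From u > 0, m * u < h * u.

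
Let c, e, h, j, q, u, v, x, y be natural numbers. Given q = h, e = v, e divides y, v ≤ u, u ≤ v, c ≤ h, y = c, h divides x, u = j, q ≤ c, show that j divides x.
v ≤ u and u ≤ v, hence v = u. Since u = j, v = j. q = h and q ≤ c, thus h ≤ c. Since c ≤ h, c = h. y = c and e divides y, therefore e divides c. Since e = v, v divides c. c = h, so v divides h. Since h divides x, v divides x. Since v = j, j divides x.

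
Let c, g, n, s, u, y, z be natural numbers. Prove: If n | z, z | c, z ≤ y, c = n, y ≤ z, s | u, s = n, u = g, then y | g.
Because c = n and z | c, z | n. n | z, so n = z. z ≤ y and y ≤ z, so z = y. From n = z, n = y. s = n and s | u, so n | u. Since u = g, n | g. n = y, so y | g.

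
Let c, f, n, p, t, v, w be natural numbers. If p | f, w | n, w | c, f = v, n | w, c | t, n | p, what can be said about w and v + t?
w | v + t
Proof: Since n | w and w | n, n = w. Since n | p, w | p. f = v and p | f, therefore p | v. w | p, so w | v. From w | c and c | t, w | t. w | v, so w | v + t.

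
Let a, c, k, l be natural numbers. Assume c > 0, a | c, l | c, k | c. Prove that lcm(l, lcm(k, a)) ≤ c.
Since k | c and a | c, lcm(k, a) | c. Since l | c, lcm(l, lcm(k, a)) | c. Since c > 0, lcm(l, lcm(k, a)) ≤ c.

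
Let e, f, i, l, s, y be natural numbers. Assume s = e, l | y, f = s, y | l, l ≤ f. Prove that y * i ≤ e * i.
f = s and s = e, so f = e. Because l | y and y | l, l = y. Because l ≤ f, y ≤ f. Since f = e, y ≤ e. Then y * i ≤ e * i.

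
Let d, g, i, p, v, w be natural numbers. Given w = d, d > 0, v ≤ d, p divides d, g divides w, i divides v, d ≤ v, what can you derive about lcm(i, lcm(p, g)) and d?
lcm(i, lcm(p, g)) ≤ d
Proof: v ≤ d and d ≤ v, hence v = d. Because i divides v, i divides d. w = d and g divides w, so g divides d. Since p divides d, lcm(p, g) divides d. i divides d, so lcm(i, lcm(p, g)) divides d. d > 0, so lcm(i, lcm(p, g)) ≤ d.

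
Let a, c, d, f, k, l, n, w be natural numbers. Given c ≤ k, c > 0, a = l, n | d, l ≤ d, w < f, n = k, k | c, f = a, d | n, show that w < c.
f = a and a = l, hence f = l. Since w < f, w < l. k | c and c > 0, hence k ≤ c. Since c ≤ k, k = c. From d | n and n | d, d = n. Since n = k, d = k. Because l ≤ d, l ≤ k. k = c, so l ≤ c. Since w < l, w < c.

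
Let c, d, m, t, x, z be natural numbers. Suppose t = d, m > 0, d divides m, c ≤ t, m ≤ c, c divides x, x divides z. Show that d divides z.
Since t = d and c ≤ t, c ≤ d. d divides m and m > 0, therefore d ≤ m. m ≤ c, so d ≤ c. c ≤ d, so c = d. c divides x and x divides z, hence c divides z. c = d, so d divides z.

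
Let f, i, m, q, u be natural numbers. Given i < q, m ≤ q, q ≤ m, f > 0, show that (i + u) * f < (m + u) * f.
Because q ≤ m and m ≤ q, q = m. Since i < q, i < m. Then i + u < m + u. Because f > 0, by multiplying by a positive, (i + u) * f < (m + u) * f.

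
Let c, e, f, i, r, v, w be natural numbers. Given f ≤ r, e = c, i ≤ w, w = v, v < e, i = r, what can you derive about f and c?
f < c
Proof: Since w = v and i ≤ w, i ≤ v. v < e, so i < e. Because i = r, r < e. From f ≤ r, f < e. Since e = c, f < c.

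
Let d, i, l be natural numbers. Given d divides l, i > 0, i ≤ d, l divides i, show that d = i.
Since d divides l and l divides i, d divides i. Since i > 0, d ≤ i. i ≤ d, so d = i.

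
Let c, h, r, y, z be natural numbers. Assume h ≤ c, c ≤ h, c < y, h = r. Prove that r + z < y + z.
Since c ≤ h and h ≤ c, c = h. h = r, so c = r. c < y, so r < y. Then r + z < y + z.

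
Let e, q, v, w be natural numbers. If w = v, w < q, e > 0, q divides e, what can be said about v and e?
v < e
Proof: From w = v and w < q, v < q. q divides e and e > 0, therefore q ≤ e. Since v < q, v < e.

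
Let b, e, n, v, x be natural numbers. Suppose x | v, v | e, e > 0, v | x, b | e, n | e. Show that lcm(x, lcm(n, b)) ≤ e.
Since v | x and x | v, v = x. v | e, so x | e. n | e and b | e, thus lcm(n, b) | e. x | e, so lcm(x, lcm(n, b)) | e. e > 0, so lcm(x, lcm(n, b)) ≤ e.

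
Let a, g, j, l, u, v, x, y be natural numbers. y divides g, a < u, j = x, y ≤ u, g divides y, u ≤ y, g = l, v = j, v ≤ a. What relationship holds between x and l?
x < l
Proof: y divides g and g divides y, so y = g. g = l, so y = l. v = j and v ≤ a, so j ≤ a. From u ≤ y and y ≤ u, u = y. Since a < u, a < y. Since j ≤ a, j < y. Since j = x, x < y. y = l, so x < l.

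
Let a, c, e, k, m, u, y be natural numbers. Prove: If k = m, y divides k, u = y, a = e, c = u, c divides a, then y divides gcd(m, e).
k = m and y divides k, so y divides m. Because c = u and c divides a, u divides a. Since a = e, u divides e. u = y, so y divides e. Since y divides m, y divides gcd(m, e).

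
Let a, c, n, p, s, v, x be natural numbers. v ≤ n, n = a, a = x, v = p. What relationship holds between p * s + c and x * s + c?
p * s + c ≤ x * s + c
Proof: n = a and a = x, so n = x. v = p and v ≤ n, so p ≤ n. Since n = x, p ≤ x. Then p * s ≤ x * s. Then p * s + c ≤ x * s + c.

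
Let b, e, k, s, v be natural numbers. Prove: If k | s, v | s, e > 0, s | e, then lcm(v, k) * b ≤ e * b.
Since v | s and k | s, lcm(v, k) | s. s | e, so lcm(v, k) | e. e > 0, so lcm(v, k) ≤ e. Then lcm(v, k) * b ≤ e * b.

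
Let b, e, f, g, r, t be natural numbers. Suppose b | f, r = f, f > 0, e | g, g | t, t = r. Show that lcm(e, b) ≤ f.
t = r and r = f, therefore t = f. e | g and g | t, hence e | t. t = f, so e | f. b | f, so lcm(e, b) | f. Since f > 0, lcm(e, b) ≤ f.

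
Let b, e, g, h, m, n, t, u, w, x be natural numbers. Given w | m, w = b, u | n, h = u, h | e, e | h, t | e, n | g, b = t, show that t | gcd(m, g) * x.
w = b and w | m, so b | m. b = t, so t | m. e | h and h | e, thus e = h. Since t | e, t | h. Since h = u, t | u. Because u | n, t | n. n | g, so t | g. t | m, so t | gcd(m, g). Then t | gcd(m, g) * x.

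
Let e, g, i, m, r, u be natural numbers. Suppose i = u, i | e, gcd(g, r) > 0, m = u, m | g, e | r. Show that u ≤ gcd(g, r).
m = u and m | g, hence u | g. From i | e and e | r, i | r. Since i = u, u | r. u | g, so u | gcd(g, r). gcd(g, r) > 0, so u ≤ gcd(g, r).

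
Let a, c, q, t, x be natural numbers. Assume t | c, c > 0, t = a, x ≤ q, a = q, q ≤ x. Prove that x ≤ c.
From t = a and a = q, t = q. Since q ≤ x and x ≤ q, q = x. Since t = q, t = x. Since t | c and c > 0, t ≤ c. t = x, so x ≤ c.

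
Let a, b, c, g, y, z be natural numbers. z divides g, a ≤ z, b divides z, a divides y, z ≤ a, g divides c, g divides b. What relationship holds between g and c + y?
g divides c + y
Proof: From a ≤ z and z ≤ a, a = z. Because g divides b and b divides z, g divides z. Because z divides g, z = g. a = z, so a = g. Since a divides y, g divides y. Since g divides c, g divides c + y.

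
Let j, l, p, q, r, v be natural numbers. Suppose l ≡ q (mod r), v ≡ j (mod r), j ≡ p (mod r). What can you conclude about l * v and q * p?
l * v ≡ q * p (mod r)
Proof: From v ≡ j (mod r) and j ≡ p (mod r), v ≡ p (mod r). Combining with l ≡ q (mod r), by multiplying congruences, l * v ≡ q * p (mod r).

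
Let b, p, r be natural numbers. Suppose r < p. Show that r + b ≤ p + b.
From r < p, r + b < p + b. Then r + b ≤ p + b.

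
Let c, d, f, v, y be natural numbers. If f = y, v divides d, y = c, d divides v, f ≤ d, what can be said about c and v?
c ≤ v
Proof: From f = y and y = c, f = c. d divides v and v divides d, therefore d = v. f ≤ d, so f ≤ v. Since f = c, c ≤ v.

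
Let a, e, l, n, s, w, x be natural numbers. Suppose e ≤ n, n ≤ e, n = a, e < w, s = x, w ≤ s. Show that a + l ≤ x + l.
From e ≤ n and n ≤ e, e = n. Since n = a, e = a. Since e < w, a < w. From s = x and w ≤ s, w ≤ x. Since a < w, a < x. Then a + l < x + l. Then a + l ≤ x + l.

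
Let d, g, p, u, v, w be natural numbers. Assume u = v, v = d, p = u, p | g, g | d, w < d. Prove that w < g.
u = v and v = d, thus u = d. From p = u and p | g, u | g. Since u = d, d | g. Since g | d, d = g. Since w < d, w < g.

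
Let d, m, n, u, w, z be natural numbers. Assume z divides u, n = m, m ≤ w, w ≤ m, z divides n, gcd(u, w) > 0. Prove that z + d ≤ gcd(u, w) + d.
Because m ≤ w and w ≤ m, m = w. Since n = m, n = w. Since z divides n, z divides w. Since z divides u, z divides gcd(u, w). gcd(u, w) > 0, so z ≤ gcd(u, w). Then z + d ≤ gcd(u, w) + d.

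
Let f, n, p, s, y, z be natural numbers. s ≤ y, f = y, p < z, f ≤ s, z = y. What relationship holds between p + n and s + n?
p + n < s + n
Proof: Since f = y and f ≤ s, y ≤ s. Since s ≤ y, y = s. z = y and p < z, so p < y. y = s, so p < s. Then p + n < s + n.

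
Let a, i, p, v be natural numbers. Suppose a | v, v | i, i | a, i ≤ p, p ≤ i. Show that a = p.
a | v and v | i, hence a | i. i | a, so a = i. Because i ≤ p and p ≤ i, i = p. Since a = i, a = p.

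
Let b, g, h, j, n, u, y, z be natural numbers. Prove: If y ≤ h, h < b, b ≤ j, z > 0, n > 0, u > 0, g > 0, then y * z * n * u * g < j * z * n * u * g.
h < b and b ≤ j, thus h < j. y ≤ h, so y < j. Since z > 0, by multiplying by a positive, y * z < j * z. Since n > 0, by multiplying by a positive, y * z * n < j * z * n. Since u > 0, by multiplying by a positive, y * z * n * u < j * z * n * u. Combined with g > 0, by multiplying by a positive, y * z * n * u * g < j * z * n * u * g.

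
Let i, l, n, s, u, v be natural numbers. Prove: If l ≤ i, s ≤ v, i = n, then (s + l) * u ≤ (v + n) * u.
i = n and l ≤ i, hence l ≤ n. s ≤ v, so s + l ≤ v + n. Then (s + l) * u ≤ (v + n) * u.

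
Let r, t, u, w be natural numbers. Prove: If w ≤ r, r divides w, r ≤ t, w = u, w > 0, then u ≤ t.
r divides w and w > 0, therefore r ≤ w. w ≤ r, so r = w. Since w = u, r = u. Since r ≤ t, u ≤ t.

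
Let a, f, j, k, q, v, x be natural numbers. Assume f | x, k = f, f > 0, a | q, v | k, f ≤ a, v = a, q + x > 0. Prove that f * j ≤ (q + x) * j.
Since k = f and v | k, v | f. From f > 0, v ≤ f. v = a, so a ≤ f. f ≤ a, so a = f. a | q, so f | q. Since f | x, f | q + x. Because q + x > 0, f ≤ q + x. Then f * j ≤ (q + x) * j.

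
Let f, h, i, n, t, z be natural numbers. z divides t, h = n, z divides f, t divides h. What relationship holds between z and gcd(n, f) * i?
z divides gcd(n, f) * i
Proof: Because h = n and t divides h, t divides n. z divides t, so z divides n. z divides f, so z divides gcd(n, f). Then z divides gcd(n, f) * i.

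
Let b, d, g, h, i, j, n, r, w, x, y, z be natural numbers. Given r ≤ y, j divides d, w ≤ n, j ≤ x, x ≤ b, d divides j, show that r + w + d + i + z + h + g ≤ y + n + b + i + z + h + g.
From j divides d and d divides j, j = d. Since j ≤ x and x ≤ b, j ≤ b. Since j = d, d ≤ b. Then d + i ≤ b + i. Then d + i + z ≤ b + i + z. Then d + i + z + h ≤ b + i + z + h. Then d + i + z + h + g ≤ b + i + z + h + g. Since w ≤ n, w + d + i + z + h + g ≤ n + b + i + z + h + g. r ≤ y, so r + w + d + i + z + h + g ≤ y + n + b + i + z + h + g.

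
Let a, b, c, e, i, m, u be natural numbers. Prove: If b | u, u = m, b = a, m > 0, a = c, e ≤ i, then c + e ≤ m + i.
b = a and b | u, hence a | u. u = m, so a | m. Since m > 0, a ≤ m. a = c, so c ≤ m. e ≤ i, so c + e ≤ m + i.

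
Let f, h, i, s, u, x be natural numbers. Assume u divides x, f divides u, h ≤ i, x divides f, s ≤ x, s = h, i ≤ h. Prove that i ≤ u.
Because x divides f and f divides u, x divides u. Since u divides x, x = u. h ≤ i and i ≤ h, so h = i. s = h, so s = i. From s ≤ x, i ≤ x. Since x = u, i ≤ u.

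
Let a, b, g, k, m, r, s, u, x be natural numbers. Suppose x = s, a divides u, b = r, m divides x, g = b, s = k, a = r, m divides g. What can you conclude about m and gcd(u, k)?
m divides gcd(u, k)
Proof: g = b and b = r, so g = r. m divides g, so m divides r. a = r and a divides u, therefore r divides u. Since m divides r, m divides u. x = s and m divides x, thus m divides s. s = k, so m divides k. m divides u, so m divides gcd(u, k).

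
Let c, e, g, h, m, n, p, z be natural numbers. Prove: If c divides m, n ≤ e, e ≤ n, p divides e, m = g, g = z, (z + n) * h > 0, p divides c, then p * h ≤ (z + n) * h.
m = g and g = z, thus m = z. From p divides c and c divides m, p divides m. Since m = z, p divides z. e ≤ n and n ≤ e, hence e = n. From p divides e, p divides n. From p divides z, p divides z + n. Then p * h divides (z + n) * h. Since (z + n) * h > 0, p * h ≤ (z + n) * h.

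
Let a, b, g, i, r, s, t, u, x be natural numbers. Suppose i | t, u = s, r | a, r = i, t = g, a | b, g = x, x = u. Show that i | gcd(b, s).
r | a and a | b, thus r | b. Since r = i, i | b. Because g = x and x = u, g = u. Since u = s, g = s. Since t = g and i | t, i | g. g = s, so i | s. i | b, so i | gcd(b, s).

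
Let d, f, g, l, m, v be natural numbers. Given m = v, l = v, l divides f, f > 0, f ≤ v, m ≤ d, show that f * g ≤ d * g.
l = v and l divides f, therefore v divides f. f > 0, so v ≤ f. Since f ≤ v, v = f. Since m = v, m = f. Because m ≤ d, f ≤ d. By multiplying by a non-negative, f * g ≤ d * g.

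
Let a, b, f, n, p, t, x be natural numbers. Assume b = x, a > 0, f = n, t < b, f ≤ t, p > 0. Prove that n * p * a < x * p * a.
f ≤ t and t < b, thus f < b. Since b = x, f < x. From f = n, n < x. Since p > 0, by multiplying by a positive, n * p < x * p. Since a > 0, by multiplying by a positive, n * p * a < x * p * a.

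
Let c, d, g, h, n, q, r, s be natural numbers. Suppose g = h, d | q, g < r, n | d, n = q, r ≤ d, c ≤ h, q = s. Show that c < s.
g = h and g < r, thus h < r. Since c ≤ h, c < r. n = q and n | d, hence q | d. d | q, so d = q. From q = s, d = s. r ≤ d, so r ≤ s. Since c < r, c < s.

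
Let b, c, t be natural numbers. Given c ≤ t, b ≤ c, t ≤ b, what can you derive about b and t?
b = t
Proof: b ≤ c and c ≤ t, therefore b ≤ t. t ≤ b, so t = b. Then b = t.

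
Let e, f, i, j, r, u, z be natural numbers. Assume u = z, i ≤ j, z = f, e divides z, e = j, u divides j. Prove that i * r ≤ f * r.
e = j and e divides z, hence j divides z. Since u = z and u divides j, z divides j. j divides z, so j = z. z = f, so j = f. i ≤ j, so i ≤ f. By multiplying by a non-negative, i * r ≤ f * r.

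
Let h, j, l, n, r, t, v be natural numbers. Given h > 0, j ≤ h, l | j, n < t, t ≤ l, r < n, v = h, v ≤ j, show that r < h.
n < t and t ≤ l, therefore n < l. From v = h and v ≤ j, h ≤ j. j ≤ h, so j = h. l | j, so l | h. h > 0, so l ≤ h. Since n < l, n < h. r < n, so r < h.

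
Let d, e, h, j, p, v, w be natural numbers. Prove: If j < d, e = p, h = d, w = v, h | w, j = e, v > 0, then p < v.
j = e and e = p, therefore j = p. Since j < d, p < d. w = v and h | w, therefore h | v. h = d, so d | v. v > 0, so d ≤ v. p < d, so p < v.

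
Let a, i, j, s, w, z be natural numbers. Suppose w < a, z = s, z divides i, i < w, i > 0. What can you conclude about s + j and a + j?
s + j < a + j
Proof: Since z divides i and i > 0, z ≤ i. i < w and w < a, hence i < a. z ≤ i, so z < a. z = s, so s < a. Then s + j < a + j.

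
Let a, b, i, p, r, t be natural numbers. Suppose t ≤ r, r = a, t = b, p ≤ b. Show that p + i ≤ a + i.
Because t = b and t ≤ r, b ≤ r. Since p ≤ b, p ≤ r. Since r = a, p ≤ a. Then p + i ≤ a + i.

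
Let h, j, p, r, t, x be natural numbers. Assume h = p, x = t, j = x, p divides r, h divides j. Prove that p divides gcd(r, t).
j = x and x = t, so j = t. From h = p and h divides j, p divides j. Since j = t, p divides t. Since p divides r, p divides gcd(r, t).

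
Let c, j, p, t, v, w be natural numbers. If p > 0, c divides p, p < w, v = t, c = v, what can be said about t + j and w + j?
t + j < w + j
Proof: c = v and v = t, so c = t. Since c divides p and p > 0, c ≤ p. From p < w, c < w. c = t, so t < w. Then t + j < w + j.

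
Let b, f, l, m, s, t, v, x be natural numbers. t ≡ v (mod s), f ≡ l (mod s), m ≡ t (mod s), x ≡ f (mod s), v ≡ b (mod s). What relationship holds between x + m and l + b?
x + m ≡ l + b (mod s)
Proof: x ≡ f (mod s) and f ≡ l (mod s), so x ≡ l (mod s). m ≡ t (mod s) and t ≡ v (mod s), thus m ≡ v (mod s). v ≡ b (mod s), so m ≡ b (mod s). Since x ≡ l (mod s), by adding congruences, x + m ≡ l + b (mod s).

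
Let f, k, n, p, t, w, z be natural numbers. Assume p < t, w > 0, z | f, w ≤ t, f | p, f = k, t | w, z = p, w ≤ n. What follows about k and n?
k < n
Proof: z = p and z | f, thus p | f. Because f | p, p = f. From f = k, p = k. t | w and w > 0, hence t ≤ w. Since w ≤ t, w = t. w ≤ n, so t ≤ n. p < t, so p < n. From p = k, k < n.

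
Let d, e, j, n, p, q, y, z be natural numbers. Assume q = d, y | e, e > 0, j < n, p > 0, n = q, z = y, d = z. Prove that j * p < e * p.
q = d and d = z, thus q = z. n = q, so n = z. Since z = y, n = y. j < n, so j < y. y | e and e > 0, so y ≤ e. j < y, so j < e. Since p > 0, j * p < e * p.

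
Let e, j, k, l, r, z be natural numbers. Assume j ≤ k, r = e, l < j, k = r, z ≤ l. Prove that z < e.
Because z ≤ l and l < j, z < j. k = r and j ≤ k, so j ≤ r. r = e, so j ≤ e. Since z < j, z < e.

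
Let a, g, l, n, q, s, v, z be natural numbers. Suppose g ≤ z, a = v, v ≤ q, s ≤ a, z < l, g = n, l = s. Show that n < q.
Because g ≤ z and z < l, g < l. Since g = n, n < l. Since l = s, n < s. a = v and s ≤ a, thus s ≤ v. Since n < s, n < v. v ≤ q, so n < q.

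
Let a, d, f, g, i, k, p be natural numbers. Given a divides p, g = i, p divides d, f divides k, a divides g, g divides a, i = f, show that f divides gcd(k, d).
g = i and i = f, thus g = f. Because a divides g and g divides a, a = g. Since a divides p and p divides d, a divides d. a = g, so g divides d. g = f, so f divides d. From f divides k, f divides gcd(k, d).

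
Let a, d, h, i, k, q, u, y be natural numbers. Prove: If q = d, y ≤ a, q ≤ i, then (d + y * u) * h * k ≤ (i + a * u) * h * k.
q = d and q ≤ i, therefore d ≤ i. y ≤ a. By multiplying by a non-negative, y * u ≤ a * u. Since d ≤ i, d + y * u ≤ i + a * u. By multiplying by a non-negative, (d + y * u) * h ≤ (i + a * u) * h. By multiplying by a non-negative, (d + y * u) * h * k ≤ (i + a * u) * h * k.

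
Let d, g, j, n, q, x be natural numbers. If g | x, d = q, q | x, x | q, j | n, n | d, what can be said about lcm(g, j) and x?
lcm(g, j) | x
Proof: From q | x and x | q, q = x. Since d = q, d = x. From j | n and n | d, j | d. Since d = x, j | x. g | x, so lcm(g, j) | x.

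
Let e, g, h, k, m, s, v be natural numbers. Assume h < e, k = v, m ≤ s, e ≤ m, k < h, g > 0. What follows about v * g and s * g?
v * g < s * g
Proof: k < h and h < e, therefore k < e. Since k = v, v < e. e ≤ m and m ≤ s, hence e ≤ s. Because v < e, v < s. From g > 0, by multiplying by a positive, v * g < s * g.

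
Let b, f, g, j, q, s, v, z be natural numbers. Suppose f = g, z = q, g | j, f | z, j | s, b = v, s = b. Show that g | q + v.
f = g and f | z, therefore g | z. z = q, so g | q. s = b and b = v, hence s = v. g | j and j | s, therefore g | s. Because s = v, g | v. Since g | q, g | q + v.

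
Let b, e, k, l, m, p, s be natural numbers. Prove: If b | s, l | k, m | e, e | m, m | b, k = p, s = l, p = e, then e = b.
Because s = l and b | s, b | l. k = p and p = e, hence k = e. l | k, so l | e. From b | l, b | e. Because m | e and e | m, m = e. Since m | b, e | b. Since b | e, b = e. Then e = b.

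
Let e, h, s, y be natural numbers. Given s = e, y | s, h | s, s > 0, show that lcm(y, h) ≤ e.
Since y | s and h | s, lcm(y, h) | s. Since s > 0, lcm(y, h) ≤ s. Because s = e, lcm(y, h) ≤ e.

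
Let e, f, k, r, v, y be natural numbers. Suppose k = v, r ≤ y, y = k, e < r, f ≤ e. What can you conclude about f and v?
f < v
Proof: y = k and k = v, so y = v. e < r and r ≤ y, so e < y. Because f ≤ e, f < y. y = v, so f < v.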